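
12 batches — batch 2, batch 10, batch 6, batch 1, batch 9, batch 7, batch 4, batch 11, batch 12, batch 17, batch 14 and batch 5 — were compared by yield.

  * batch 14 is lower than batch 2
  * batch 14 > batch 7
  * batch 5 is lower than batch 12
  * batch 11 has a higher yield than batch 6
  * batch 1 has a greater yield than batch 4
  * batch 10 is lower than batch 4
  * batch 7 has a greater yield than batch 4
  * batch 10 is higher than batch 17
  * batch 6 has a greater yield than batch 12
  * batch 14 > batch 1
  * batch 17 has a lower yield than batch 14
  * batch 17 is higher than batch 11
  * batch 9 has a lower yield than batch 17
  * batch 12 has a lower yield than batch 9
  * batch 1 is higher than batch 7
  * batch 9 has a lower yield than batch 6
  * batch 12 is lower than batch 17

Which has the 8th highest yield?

batch 11

Chaining the given pairs: batch 5 < batch 12 < batch 9 < batch 6 < batch 11 < batch 17 < batch 10 < batch 4 < batch 7 < batch 1 < batch 14 < batch 2.
Counting 8 from the largest end gives batch 11.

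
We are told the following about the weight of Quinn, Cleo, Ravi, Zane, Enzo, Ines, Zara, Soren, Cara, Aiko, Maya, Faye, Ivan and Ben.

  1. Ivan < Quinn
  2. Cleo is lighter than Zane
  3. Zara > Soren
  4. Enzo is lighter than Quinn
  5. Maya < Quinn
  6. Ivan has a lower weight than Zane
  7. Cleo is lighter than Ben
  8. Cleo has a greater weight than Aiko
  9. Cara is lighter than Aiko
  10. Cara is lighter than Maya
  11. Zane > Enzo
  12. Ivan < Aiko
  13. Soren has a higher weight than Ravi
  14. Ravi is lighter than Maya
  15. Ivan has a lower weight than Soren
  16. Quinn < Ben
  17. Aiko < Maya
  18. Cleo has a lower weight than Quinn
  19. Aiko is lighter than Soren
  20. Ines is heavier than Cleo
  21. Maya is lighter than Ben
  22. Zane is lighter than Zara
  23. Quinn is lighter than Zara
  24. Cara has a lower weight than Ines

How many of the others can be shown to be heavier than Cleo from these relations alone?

Directly above Cleo: Zane, Quinn, Ben, Ines.
One step further: Zara (5 so far).
Nothing else is reachable above Cleo; 5 in all.

5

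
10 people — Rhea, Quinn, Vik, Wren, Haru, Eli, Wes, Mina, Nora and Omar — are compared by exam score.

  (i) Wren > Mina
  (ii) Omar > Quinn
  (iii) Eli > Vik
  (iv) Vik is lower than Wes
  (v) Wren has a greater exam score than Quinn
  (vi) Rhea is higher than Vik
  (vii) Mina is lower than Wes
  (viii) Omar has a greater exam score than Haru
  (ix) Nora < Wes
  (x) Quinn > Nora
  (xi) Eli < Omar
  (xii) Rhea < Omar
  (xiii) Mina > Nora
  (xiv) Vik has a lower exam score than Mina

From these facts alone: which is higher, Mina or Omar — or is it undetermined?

undetermined

Following every chain through Mina: above Mina we get Wren, Wes; below Mina we get Vik, Nora.
Omar is not reached, and no chain runs the other way from Omar to Mina.
So the given relations leave the order of Mina and Omar undetermined.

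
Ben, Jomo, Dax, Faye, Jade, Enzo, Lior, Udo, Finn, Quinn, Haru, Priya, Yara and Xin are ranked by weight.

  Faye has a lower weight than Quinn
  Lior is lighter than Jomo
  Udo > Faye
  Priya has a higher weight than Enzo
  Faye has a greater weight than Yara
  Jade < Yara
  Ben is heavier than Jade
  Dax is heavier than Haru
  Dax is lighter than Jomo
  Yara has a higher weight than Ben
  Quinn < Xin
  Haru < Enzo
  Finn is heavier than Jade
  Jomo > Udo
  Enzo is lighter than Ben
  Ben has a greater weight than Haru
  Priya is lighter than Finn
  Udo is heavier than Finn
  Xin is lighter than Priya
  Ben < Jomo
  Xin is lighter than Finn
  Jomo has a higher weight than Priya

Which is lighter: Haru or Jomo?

Link the given pairs in sequence: Haru < Ben; Ben < Yara; Yara < Faye; Faye < Quinn; Quinn < Xin; Xin < Priya; Priya < Finn; Finn < Udo; Udo < Jomo.
Chaining these gives Haru < Ben < Yara < Faye < Quinn < Xin < Priya < Finn < Udo < Jomo.
So Haru < Jomo; Haru is the lighter of the two.

Haru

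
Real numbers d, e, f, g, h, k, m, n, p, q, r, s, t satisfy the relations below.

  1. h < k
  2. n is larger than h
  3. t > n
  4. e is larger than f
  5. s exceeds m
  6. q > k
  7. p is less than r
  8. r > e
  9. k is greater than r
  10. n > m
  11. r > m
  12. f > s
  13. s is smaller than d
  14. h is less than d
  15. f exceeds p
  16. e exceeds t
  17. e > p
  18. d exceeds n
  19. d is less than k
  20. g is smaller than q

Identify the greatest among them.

q

Chaining downward from q: directly below it, g, k; then h, d, r; then m, s, p, n, e; then f, t.
That covers every other element, and nothing is given above q, so q is the greatest.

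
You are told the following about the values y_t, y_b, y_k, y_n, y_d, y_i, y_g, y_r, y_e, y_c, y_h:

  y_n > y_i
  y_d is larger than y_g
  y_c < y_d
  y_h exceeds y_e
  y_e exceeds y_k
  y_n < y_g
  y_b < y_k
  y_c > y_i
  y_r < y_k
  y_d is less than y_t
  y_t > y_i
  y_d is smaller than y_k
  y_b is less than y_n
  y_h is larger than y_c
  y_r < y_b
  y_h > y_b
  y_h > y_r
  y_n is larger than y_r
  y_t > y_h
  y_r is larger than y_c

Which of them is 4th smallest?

Chaining the given pairs: y_i < y_c < y_r < y_b < y_n < y_g < y_d < y_k < y_e < y_h < y_t.
Counting 4 from the smallest end gives y_b.

y_b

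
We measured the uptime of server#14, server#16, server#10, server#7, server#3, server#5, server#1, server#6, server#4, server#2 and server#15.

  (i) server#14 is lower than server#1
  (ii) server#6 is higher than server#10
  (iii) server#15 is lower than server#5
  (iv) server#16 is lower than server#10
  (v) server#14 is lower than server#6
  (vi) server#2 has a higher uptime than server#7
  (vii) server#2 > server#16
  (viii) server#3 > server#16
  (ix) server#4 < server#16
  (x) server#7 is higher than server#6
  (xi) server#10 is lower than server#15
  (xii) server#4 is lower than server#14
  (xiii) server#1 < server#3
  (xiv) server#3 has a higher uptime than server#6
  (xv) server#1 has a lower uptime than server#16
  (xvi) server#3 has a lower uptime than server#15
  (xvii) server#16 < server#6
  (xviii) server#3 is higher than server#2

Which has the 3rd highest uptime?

server#3

Piecing the relations together gives one ordering: server#4 < server#14 < server#1 < server#16 < server#10 < server#6 < server#7 < server#2 < server#3 < server#15 < server#5.
The 3rd largest is server#3.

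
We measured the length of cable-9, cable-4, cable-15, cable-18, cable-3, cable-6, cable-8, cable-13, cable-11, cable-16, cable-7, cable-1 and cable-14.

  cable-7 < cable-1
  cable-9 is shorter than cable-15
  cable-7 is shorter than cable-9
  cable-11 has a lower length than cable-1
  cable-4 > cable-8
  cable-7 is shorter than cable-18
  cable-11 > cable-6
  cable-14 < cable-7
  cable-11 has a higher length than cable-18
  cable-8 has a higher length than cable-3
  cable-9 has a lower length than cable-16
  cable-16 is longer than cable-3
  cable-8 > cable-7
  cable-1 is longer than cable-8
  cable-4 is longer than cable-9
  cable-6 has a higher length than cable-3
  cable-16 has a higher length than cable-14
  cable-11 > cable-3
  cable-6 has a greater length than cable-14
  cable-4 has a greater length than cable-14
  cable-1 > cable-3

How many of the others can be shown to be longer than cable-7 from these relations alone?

Directly above cable-7: cable-18, cable-8, cable-9, cable-1.
One step further: cable-4, cable-15, cable-11, cable-16 (8 so far).
Nothing else is reachable above cable-7; 8 in all.

8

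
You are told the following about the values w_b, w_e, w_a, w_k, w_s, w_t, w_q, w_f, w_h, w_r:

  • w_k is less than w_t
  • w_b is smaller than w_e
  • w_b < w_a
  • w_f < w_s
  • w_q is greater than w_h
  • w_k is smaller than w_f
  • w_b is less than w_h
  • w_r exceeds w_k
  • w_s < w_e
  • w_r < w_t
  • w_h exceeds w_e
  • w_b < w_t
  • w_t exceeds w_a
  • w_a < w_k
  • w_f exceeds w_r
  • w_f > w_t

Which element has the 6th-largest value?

Piecing the relations together gives one ordering: w_b < w_a < w_k < w_r < w_t < w_f < w_s < w_e < w_h < w_q.
Counting 6 from the largest end gives w_t.

w_t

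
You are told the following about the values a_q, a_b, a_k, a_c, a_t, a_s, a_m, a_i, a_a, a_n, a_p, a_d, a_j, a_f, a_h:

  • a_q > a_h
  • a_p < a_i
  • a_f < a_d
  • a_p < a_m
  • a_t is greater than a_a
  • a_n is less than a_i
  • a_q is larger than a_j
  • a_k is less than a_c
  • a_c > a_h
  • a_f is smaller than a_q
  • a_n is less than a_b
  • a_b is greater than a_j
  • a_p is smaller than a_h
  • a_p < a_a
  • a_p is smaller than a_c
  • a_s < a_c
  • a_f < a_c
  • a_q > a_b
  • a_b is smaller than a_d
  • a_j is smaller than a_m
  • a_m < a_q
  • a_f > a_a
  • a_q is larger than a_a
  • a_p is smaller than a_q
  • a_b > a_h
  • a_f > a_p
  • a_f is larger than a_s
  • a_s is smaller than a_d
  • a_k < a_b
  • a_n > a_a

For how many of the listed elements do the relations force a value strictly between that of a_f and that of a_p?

The relations place a_p below a_f. An element lies strictly between them when it is forced above a_p and also forced below a_f.
Above a_p: {a_h, a_a, a_n, a_c, a_b, a_m, a_q, a_d, a_i, a_t}. Below a_f: {a_s, a_a}.
Intersection: {a_a} — 1.

1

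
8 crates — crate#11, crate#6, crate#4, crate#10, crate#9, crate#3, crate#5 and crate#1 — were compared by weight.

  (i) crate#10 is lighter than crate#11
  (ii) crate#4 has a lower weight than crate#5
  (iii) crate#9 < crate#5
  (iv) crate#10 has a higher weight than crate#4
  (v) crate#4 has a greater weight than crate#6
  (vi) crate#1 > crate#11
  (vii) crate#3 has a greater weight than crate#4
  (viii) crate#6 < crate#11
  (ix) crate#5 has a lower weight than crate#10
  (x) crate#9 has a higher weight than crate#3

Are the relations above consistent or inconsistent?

Every relation is compatible with crate#6 < crate#4 < crate#3 < crate#9 < crate#5 < crate#10 < crate#11 < crate#1; the set is consistent.

consistent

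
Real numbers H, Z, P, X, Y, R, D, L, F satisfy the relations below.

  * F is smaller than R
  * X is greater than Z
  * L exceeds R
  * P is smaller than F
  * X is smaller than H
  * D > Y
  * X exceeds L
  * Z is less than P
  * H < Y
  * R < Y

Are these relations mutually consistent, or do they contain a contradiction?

consistent

The single ordering Z < P < F < R < L < X < H < Y < D satisfies every listed relation, so no contradiction arises.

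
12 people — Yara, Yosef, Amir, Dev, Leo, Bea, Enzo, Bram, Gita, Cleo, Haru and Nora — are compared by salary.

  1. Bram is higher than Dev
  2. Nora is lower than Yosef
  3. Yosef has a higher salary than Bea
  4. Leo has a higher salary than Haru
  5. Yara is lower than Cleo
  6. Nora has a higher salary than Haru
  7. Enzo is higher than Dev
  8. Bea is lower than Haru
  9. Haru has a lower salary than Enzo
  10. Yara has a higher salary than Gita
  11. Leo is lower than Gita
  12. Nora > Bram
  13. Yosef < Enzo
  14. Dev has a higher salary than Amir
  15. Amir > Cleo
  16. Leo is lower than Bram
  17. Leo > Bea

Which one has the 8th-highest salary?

Yara

The consecutive relations fix a unique order: Bea < Haru < Leo < Gita < Yara < Cleo < Amir < Dev < Bram < Nora < Yosef < Enzo.
Counting 8 from the largest end gives Yara.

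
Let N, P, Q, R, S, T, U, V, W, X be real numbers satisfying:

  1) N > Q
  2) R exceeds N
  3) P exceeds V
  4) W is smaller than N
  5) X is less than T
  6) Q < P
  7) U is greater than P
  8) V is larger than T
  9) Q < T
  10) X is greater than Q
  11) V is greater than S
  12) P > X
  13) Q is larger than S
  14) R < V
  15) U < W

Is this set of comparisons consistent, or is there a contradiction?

Chaining the given relations yields V < P < U < W < N < R, so V < R. But one relation states R < V. These cannot both hold.

inconsistent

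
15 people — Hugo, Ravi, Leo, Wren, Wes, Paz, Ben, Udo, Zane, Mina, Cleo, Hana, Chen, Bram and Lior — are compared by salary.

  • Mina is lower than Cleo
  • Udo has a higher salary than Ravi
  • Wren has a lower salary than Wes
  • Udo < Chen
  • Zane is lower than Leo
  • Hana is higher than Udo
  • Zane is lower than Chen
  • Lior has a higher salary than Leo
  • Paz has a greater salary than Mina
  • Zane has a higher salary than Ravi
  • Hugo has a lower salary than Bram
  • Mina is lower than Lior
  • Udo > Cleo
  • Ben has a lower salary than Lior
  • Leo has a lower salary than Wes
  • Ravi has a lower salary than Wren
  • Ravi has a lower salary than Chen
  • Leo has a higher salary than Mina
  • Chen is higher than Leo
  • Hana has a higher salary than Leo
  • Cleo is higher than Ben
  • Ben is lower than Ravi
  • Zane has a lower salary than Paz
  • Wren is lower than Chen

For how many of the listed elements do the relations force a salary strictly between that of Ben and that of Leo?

Chaining upward from Ben reaches: Ravi, Zane, Paz, Cleo, Udo, Wren, Hana, Lior, Chen, Wes.
Chaining downward from Leo reaches: Ravi, Mina, Zane.
Strictly between Ben and Leo are those in both lists: Ravi, Zane — 2 elements.

2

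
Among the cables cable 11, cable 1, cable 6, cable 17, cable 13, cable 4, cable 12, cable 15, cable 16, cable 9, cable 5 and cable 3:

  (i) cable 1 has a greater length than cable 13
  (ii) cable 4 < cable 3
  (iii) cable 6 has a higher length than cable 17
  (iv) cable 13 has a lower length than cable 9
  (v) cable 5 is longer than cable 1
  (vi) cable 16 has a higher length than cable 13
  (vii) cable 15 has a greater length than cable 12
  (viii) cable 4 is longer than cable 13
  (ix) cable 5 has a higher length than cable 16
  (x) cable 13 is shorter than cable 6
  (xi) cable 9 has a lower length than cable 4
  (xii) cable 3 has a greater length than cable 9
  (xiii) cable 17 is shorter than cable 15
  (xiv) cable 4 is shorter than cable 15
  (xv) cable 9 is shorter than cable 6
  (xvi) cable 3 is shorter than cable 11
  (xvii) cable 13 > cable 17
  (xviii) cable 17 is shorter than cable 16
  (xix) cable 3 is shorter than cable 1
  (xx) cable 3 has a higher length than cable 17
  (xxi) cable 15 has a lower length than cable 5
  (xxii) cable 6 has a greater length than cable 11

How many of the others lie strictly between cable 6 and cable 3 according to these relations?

1

The relations place cable 3 below cable 6. An element lies strictly between them when it is forced above cable 3 and also forced below cable 6.
Above cable 3: {cable 11, cable 1, cable 5}. Below cable 6: {cable 17, cable 13, cable 9, cable 4, cable 11}.
Intersection: {cable 11} — 1.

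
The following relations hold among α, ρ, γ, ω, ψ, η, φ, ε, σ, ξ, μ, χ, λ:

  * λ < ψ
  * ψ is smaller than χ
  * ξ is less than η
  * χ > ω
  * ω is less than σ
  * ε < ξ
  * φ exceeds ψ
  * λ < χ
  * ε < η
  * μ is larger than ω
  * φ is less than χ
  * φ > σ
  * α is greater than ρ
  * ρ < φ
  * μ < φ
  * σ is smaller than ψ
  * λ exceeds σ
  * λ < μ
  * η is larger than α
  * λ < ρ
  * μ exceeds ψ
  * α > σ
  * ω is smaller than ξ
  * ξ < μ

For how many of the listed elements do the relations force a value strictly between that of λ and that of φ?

Chaining upward from λ reaches: ψ, ρ, α, μ, χ, η.
Chaining downward from φ reaches: ω, σ, ψ, ρ, ε, ξ, μ.
Strictly between λ and φ are those in both lists: ψ, ρ, μ — 3 elements.

3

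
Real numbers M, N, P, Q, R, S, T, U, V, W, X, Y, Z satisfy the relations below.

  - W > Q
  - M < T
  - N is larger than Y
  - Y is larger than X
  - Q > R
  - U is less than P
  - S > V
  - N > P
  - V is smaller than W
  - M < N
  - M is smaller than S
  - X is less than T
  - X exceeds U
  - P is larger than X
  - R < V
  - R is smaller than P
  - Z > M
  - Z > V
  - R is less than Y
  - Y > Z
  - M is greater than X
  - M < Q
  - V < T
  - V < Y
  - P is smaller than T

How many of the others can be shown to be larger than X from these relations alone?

9

The elements the relations force above X are P, M, Q, Z, Y, W, S, T, N — no chain reaches any other.
That is 9.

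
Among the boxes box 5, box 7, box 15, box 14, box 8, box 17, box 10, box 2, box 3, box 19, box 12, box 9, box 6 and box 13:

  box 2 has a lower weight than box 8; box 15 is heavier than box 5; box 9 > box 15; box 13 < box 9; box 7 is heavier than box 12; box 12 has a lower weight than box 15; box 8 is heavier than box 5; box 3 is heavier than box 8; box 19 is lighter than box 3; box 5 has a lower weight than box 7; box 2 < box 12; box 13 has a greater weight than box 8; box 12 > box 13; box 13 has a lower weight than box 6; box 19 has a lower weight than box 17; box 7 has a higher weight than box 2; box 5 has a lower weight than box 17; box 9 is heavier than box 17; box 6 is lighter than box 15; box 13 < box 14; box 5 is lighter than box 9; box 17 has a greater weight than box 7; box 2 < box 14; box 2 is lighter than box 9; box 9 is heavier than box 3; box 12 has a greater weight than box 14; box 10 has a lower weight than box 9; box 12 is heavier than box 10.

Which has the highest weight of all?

box 5 is not greatest since box 5 < box 8; box 2 is not greatest since box 2 < box 7; box 8 is not greatest since box 8 < box 13; box 13 is not greatest since box 13 < box 14; box 19 is not greatest since box 19 < box 3; box 10 is not greatest since box 10 < box 9; box 3 is not greatest since box 3 < box 9; box 14 is not greatest since box 14 < box 12; box 12 is not greatest since box 12 < box 7; box 7 is not greatest since box 7 < box 17; box 6 is not greatest since box 6 < box 15; box 17 is not greatest since box 17 < box 9; box 15 is not greatest since box 15 < box 9.
Only box 9 has nothing above it, so box 9 is the highest weight.

box 9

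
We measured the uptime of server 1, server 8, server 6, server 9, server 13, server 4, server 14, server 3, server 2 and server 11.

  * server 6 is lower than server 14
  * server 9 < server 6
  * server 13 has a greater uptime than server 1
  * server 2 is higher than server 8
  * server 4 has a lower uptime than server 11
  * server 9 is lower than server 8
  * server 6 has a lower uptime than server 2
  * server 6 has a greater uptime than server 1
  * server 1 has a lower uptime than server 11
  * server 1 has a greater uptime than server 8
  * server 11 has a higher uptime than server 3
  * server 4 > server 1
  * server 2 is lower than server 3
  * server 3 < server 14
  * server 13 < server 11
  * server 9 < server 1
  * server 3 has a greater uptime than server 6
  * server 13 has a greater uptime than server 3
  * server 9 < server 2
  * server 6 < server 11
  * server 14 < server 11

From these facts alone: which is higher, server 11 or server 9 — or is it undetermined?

Chaining the given relations: server 9 < server 8 < server 1 < server 6 < server 2 < server 3 < server 13 < server 11.
So server 11 is higher.

server 11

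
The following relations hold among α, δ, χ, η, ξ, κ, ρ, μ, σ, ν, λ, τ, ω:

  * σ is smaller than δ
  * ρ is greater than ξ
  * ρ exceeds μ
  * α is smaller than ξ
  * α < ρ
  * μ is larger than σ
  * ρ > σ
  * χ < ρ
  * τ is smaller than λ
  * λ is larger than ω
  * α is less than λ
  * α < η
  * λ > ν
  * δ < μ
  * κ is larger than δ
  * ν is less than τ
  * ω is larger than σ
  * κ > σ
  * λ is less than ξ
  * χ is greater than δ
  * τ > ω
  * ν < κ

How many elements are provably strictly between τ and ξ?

The relations place τ below ξ. An element lies strictly between them when it is forced above τ and also forced below ξ.
Above τ: {λ, ρ}. Below ξ: {σ, α, ω, ν, λ}.
Intersection: {λ} — 1.

1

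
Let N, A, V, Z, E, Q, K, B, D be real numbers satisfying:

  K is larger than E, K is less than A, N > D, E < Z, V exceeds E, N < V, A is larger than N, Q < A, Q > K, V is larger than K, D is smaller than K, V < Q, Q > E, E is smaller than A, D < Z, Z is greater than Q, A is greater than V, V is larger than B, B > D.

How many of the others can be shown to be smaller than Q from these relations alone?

Directly below Q: E, K, V.
One step further: D, B, N (6 so far).
No other element is forced below Q by the given relations, so the count is 6.

6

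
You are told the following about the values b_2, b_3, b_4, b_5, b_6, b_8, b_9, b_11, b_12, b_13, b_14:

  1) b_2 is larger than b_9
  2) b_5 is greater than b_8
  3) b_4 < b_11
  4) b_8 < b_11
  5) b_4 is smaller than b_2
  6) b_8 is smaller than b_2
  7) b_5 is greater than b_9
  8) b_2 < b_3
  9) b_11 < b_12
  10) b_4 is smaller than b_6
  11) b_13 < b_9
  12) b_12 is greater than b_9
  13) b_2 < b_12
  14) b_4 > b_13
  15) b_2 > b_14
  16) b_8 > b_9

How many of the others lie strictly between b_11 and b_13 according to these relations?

3

The relations place b_13 below b_11. An element lies strictly between them when it is forced above b_13 and also forced below b_11.
Above b_13: {b_9, b_4, b_8, b_6, b_5, b_2, b_3, b_12}. Below b_11: {b_9, b_4, b_8}.
Intersection: {b_9, b_4, b_8} — 3.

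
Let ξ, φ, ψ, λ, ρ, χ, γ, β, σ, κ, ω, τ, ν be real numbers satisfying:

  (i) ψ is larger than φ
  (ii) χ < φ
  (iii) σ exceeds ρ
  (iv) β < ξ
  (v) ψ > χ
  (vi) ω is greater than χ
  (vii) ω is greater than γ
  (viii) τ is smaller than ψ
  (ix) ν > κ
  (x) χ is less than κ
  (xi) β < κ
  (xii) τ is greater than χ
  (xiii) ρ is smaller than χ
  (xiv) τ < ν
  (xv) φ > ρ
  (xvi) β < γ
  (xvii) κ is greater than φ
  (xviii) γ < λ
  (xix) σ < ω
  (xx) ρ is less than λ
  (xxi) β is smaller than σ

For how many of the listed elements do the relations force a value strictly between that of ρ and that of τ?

The relations place ρ below τ. An element lies strictly between them when it is forced above ρ and also forced below τ.
Above ρ: {χ, φ, σ, λ, ω, κ, ν, ψ}. Below τ: {χ}.
Intersection: {χ} — 1.

1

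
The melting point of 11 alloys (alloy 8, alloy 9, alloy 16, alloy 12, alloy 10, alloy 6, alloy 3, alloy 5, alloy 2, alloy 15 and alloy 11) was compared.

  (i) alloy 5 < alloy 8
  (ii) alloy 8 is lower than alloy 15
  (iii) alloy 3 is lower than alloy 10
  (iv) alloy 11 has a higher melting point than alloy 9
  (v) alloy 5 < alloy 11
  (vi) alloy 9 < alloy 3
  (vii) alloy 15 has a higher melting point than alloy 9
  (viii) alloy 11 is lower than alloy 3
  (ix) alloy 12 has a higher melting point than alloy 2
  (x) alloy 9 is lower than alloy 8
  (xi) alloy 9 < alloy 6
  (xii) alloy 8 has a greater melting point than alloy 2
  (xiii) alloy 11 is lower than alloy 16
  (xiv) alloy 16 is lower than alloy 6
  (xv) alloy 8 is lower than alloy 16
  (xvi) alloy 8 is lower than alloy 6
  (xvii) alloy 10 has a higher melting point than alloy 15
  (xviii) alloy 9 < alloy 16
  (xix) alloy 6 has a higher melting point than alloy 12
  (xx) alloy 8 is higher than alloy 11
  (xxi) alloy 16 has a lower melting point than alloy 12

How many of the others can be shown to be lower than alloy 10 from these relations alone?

7

Directly below alloy 10: alloy 3, alloy 15.
One step further: alloy 9, alloy 11, alloy 8 (5 so far).
One step further: alloy 2, alloy 5 (7 so far).
Nothing else is reachable below alloy 10; 7 in all.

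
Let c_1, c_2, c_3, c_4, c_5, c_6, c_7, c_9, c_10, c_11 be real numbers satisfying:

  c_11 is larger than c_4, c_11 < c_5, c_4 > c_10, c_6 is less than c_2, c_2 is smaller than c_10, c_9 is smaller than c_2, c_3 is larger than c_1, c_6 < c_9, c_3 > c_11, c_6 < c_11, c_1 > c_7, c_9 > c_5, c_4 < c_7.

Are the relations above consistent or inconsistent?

We have c_4 < c_11 stated directly, yet also c_11 < c_5 < c_9 < c_2 < c_10 < c_4 by chaining the others — so c_11 < c_4. Contradiction.

inconsistent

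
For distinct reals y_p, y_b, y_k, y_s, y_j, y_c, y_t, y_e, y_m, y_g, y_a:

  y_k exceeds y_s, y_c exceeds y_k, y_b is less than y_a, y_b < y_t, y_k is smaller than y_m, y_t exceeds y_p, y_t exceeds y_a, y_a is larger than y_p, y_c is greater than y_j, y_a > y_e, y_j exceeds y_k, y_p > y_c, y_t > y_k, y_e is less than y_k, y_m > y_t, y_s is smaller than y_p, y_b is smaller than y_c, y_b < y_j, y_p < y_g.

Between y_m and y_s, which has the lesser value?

y_s < y_k and y_k < y_j give y_s < y_j.
With y_j < y_c: y_s < y_k < y_j < y_c.
With y_c < y_p: y_s < y_k < y_j < y_c < y_p.
With y_p < y_a: y_s < y_k < y_j < y_c < y_p < y_a.
Then y_a < y_t extends the chain to y_t.
Then y_t < y_m extends the chain to y_m.
So y_s < y_m; y_s is the smaller of the two.

y_s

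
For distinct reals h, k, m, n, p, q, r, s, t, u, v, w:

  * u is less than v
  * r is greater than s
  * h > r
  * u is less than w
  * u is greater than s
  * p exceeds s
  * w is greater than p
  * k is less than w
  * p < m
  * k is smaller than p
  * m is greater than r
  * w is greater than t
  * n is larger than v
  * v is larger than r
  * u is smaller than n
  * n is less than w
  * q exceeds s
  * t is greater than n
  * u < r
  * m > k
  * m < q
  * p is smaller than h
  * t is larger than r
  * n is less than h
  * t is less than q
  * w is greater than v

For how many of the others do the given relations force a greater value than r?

7

Directly above r: v, m, h, t.
One step further: n, q, w (7 so far).
No other element is forced above r by the given relations, so the count is 7.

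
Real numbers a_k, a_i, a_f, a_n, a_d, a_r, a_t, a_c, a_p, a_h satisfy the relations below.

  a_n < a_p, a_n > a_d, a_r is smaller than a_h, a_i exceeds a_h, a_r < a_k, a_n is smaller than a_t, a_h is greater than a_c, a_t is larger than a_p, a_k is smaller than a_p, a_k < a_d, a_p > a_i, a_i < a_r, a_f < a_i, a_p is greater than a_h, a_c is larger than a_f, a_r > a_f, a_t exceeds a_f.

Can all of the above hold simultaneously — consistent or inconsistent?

inconsistent

Chaining the given relations yields a_h < a_i < a_r, so a_h < a_r. But one relation states a_r < a_h. These cannot both hold.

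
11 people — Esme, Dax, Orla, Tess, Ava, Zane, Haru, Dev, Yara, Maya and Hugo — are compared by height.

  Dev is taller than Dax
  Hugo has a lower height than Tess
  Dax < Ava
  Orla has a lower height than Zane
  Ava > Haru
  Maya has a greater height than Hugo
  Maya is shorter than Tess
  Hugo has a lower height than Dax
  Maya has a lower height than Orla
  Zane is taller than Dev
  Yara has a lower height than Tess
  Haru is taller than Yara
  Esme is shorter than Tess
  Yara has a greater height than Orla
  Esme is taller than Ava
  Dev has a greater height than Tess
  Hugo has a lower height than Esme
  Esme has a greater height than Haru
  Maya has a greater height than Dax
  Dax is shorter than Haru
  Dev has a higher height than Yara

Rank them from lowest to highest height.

Hugo < Dax < Maya < Orla < Yara < Haru < Ava < Esme < Tess < Dev < Zane

The consecutive links are each given: Hugo < Dax; Dax < Maya; Maya < Orla; Orla < Yara; Yara < Haru; Haru < Ava; Ava < Esme; Esme < Tess; Tess < Dev; Dev < Zane.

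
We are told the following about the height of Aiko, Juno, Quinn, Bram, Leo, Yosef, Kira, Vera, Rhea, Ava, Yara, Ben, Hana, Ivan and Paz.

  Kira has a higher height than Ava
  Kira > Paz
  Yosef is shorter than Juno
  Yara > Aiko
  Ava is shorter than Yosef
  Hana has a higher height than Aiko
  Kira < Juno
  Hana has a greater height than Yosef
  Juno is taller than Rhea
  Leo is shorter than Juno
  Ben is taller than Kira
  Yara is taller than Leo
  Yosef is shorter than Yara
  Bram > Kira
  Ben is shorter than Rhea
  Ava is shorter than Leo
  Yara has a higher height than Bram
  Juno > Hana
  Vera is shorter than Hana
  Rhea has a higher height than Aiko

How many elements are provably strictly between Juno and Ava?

6

The relations place Ava below Juno. An element lies strictly between them when it is forced above Ava and also forced below Juno.
Above Ava: {Kira, Ben, Leo, Yosef, Bram, Rhea, Yara, Hana}. Below Juno: {Vera, Paz, Kira, Ben, Leo, Yosef, Aiko, Rhea, Hana}.
Intersection: {Kira, Ben, Leo, Yosef, Rhea, Hana} — 6.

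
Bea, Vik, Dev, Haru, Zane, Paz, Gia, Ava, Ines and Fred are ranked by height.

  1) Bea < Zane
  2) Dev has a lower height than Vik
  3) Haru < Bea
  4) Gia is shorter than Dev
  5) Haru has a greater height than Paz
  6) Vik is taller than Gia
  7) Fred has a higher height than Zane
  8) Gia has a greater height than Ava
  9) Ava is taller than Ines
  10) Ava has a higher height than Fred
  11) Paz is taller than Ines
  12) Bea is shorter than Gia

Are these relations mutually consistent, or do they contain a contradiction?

Every relation is compatible with Ines < Paz < Haru < Bea < Zane < Fred < Ava < Gia < Dev < Vik; the set is consistent.

consistent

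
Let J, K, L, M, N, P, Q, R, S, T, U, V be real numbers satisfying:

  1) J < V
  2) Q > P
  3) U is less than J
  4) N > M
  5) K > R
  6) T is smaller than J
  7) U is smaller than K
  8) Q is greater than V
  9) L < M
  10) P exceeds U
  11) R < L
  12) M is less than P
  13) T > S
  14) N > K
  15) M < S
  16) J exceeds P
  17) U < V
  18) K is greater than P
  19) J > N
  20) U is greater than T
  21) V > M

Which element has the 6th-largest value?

Chaining the given pairs: R < L < M < S < T < U < P < K < N < J < V < Q.
Counting 6 from the largest end gives P.

P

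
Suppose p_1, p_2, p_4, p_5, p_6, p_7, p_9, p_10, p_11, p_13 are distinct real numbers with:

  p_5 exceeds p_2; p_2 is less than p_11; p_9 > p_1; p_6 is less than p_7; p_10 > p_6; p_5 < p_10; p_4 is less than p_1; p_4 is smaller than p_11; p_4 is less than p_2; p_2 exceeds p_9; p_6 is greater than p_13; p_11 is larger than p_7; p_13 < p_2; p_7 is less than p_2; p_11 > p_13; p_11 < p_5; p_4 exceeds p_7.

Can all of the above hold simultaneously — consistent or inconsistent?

consistent

The single ordering p_13 < p_6 < p_7 < p_4 < p_1 < p_9 < p_2 < p_11 < p_5 < p_10 satisfies every listed relation, so no contradiction arises.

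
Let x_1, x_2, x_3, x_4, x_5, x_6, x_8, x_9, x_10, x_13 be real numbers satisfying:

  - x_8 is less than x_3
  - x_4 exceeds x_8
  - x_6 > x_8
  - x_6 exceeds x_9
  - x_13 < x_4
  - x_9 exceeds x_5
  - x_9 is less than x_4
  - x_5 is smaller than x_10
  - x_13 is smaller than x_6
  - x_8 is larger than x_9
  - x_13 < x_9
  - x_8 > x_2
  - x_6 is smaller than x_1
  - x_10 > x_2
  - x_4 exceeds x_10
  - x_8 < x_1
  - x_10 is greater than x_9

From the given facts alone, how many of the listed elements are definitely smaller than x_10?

4

From x_10 the given relations immediately reach x_2, x_5, x_9.
From those, x_13 — 4 in total.
Nothing else is reachable below x_10; 4 in all.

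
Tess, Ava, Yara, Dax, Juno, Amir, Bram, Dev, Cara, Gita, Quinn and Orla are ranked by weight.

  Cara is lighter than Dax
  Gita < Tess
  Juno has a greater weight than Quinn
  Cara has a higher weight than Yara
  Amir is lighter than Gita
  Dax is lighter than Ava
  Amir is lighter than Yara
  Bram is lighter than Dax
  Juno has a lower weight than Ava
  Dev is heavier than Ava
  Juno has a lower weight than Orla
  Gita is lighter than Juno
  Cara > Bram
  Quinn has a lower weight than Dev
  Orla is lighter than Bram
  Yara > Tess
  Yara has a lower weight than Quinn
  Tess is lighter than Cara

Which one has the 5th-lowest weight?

Chaining the given pairs: Amir < Gita < Tess < Yara < Quinn < Juno < Orla < Bram < Cara < Dax < Ava < Dev.
Counting 5 from the smallest end gives Quinn.

Quinn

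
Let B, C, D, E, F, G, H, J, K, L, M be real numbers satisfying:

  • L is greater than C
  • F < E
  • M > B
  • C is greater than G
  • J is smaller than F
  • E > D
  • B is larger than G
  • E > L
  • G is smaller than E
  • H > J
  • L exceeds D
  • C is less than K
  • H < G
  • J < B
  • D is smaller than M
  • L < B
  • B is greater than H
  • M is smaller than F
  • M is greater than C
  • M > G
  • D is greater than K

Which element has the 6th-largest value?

Chaining the given pairs: J < H < G < C < K < D < L < B < M < F < E.
The 6th largest is D.

D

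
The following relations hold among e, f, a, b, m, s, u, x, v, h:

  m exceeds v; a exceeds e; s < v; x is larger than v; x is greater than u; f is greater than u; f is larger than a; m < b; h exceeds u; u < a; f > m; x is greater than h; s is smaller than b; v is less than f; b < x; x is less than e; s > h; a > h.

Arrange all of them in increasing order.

Each adjacent pair is fixed by a given relation: u < h; h < s; s < v; v < m; m < b; b < x; x < e; e < a; a < f. Chaining them end to end gives the full order.

u < h < s < v < m < b < x < e < a < f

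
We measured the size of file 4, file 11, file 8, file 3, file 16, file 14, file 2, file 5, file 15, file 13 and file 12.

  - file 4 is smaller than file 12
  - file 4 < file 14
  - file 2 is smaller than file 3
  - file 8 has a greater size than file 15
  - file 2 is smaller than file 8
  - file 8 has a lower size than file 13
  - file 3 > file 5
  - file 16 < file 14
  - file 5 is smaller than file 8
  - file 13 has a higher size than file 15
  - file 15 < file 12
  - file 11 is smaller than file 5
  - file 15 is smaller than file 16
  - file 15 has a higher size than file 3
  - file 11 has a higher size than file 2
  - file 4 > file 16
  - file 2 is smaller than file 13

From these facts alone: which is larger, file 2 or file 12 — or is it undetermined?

file 12

The relevant relations are file 2 < file 11; file 11 < file 5; file 5 < file 3; file 3 < file 15; file 15 < file 16; file 16 < file 4; file 4 < file 12.
Together: file 2 < file 11 < file 5 < file 3 < file 15 < file 16 < file 4 < file 12.
So file 12 is larger.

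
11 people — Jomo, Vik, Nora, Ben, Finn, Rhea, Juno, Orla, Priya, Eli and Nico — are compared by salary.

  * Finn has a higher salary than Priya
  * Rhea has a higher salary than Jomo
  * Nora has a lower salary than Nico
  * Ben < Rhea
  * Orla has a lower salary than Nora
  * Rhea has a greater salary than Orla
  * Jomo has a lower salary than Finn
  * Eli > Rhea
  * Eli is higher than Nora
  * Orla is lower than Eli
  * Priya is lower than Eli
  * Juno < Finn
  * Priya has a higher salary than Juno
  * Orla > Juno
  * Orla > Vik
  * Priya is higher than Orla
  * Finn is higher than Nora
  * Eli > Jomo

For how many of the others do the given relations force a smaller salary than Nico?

From Nico the given relations immediately reach Nora.
From those, Orla — 2 in total.
From those, Juno, Vik — 4 in total.
Nothing else is reachable below Nico; 4 in all.

4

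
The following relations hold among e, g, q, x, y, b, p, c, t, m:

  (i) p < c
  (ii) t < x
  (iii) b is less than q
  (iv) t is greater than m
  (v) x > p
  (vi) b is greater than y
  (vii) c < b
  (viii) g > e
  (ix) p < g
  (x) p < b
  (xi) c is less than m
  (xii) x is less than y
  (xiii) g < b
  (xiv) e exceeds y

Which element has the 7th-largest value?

Chaining the given pairs: p < c < m < t < x < y < e < g < b < q.
Counting 7 from the largest end gives t.

t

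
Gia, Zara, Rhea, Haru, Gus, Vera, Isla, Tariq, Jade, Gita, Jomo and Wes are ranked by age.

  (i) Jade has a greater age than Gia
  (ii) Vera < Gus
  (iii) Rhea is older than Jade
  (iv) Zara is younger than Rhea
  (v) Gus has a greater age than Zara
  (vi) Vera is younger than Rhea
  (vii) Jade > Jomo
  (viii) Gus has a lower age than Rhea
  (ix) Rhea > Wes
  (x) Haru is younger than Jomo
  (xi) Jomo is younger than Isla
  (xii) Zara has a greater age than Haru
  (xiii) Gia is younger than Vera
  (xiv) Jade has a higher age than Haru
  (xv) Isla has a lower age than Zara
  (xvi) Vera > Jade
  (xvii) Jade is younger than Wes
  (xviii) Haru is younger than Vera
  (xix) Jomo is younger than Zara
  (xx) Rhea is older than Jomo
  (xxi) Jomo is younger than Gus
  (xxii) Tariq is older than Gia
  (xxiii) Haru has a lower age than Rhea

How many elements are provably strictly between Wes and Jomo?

1

The relations place Jomo below Wes. An element lies strictly between them when it is forced above Jomo and also forced below Wes.
Above Jomo: {Isla, Jade, Zara, Vera, Gus, Rhea}. Below Wes: {Haru, Gia, Jade}.
Intersection: {Jade} — 1.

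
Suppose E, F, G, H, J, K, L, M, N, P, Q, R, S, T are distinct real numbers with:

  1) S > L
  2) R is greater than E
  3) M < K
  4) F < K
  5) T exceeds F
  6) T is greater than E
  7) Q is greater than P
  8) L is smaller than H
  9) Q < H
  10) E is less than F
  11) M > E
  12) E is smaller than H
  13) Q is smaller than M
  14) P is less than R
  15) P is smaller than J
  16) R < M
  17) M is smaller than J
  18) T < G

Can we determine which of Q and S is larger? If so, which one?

undetermined

Following every chain through Q: above Q we get M, J, K, H; below Q we get P.
S is not reached, and no chain runs the other way from S to Q.
So the given relations leave the order of Q and S undetermined.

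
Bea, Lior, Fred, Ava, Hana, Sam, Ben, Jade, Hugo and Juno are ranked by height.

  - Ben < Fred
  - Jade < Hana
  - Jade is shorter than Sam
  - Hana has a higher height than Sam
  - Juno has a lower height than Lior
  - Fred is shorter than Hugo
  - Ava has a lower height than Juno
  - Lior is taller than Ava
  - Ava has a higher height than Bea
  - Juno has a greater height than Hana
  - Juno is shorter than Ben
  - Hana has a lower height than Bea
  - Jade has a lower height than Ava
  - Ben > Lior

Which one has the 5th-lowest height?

Chaining the given pairs: Jade < Sam < Hana < Bea < Ava < Juno < Lior < Ben < Fred < Hugo.
Counting 5 from the smallest end gives Ava.

Ava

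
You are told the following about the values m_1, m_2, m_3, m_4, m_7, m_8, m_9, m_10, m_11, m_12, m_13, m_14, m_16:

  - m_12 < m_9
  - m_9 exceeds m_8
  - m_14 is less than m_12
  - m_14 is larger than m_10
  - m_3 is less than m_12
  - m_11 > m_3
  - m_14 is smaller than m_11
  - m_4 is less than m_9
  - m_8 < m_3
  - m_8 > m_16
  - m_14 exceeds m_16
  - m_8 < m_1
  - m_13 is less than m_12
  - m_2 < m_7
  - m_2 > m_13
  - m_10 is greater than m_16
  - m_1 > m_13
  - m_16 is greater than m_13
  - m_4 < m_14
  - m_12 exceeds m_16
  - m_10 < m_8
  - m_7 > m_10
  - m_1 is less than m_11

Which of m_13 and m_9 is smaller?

Following the relations from m_13: m_13 < m_16 < m_8 < m_3 < m_12 < m_9.
So m_13 < m_9; m_13 is the smaller of the two.

m_13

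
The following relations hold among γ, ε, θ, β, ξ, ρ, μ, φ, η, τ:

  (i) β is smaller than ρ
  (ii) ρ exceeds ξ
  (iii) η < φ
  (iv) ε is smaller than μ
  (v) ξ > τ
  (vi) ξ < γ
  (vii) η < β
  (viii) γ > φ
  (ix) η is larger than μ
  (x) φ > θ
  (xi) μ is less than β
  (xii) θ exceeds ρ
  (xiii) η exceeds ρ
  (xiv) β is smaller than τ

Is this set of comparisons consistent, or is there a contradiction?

Chaining the given relations yields η < β < τ < ξ < ρ, so η < ρ. But one relation states ρ < η. These cannot both hold.

inconsistent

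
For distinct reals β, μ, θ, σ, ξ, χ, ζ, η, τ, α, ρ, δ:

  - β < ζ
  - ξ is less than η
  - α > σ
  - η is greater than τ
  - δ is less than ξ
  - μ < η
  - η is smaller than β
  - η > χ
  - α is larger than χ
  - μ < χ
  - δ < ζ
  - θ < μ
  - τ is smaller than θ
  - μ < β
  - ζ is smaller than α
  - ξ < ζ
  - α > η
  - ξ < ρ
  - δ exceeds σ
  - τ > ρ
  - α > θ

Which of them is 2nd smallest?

Chaining the given pairs: σ < δ < ξ < ρ < τ < θ < μ < χ < η < β < ζ < α.
The 2nd smallest is δ.

δ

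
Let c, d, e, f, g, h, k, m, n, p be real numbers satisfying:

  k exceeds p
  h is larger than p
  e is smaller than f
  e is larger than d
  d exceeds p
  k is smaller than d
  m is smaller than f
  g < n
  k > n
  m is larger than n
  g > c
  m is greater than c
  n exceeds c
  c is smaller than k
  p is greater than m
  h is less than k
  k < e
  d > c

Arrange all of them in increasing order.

Each adjacent pair is fixed by a given relation: c < g; g < n; n < m; m < p; p < h; h < k; k < d; d < e; e < f. Chaining them end to end gives the full order.

c < g < n < m < p < h < k < d < e < f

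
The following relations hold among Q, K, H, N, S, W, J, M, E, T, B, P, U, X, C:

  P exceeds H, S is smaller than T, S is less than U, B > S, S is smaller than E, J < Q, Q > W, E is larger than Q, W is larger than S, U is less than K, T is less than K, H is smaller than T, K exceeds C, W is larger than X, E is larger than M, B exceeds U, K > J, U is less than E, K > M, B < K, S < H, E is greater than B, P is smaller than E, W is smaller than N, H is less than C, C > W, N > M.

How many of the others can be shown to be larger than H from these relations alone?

5

From H the given relations immediately reach P, T, C.
From those, K, E — 5 in total.
Nothing else is reachable above H; 5 in all.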